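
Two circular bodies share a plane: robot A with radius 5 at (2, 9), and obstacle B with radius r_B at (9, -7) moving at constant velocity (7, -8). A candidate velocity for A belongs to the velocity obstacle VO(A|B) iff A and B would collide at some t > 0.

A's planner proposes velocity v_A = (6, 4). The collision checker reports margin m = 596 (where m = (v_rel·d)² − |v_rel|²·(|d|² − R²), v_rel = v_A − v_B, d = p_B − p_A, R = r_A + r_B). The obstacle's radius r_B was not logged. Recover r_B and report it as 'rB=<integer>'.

m = 596
d = (7, -16);  v_rel = (-1, 12),  |v_rel|² = 145
v_rel×d = (-1)·(-16) − (12)·(7) = -68
since m = R²·145 − (-68)²:  R² = (4624 + 596) / 145 = 36
R = √36 = 6  ⇒  r_B = 6 − 5 = 1

rB=1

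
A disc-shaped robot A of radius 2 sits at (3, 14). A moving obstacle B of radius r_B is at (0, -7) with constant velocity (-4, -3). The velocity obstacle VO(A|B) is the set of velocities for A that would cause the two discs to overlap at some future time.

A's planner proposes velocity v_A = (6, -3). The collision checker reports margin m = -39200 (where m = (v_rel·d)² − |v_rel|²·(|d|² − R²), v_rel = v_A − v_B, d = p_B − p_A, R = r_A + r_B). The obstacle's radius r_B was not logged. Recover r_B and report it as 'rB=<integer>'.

m = -39200
d = (-3, -21);  v_rel = (10, 0),  |v_rel|² = 100
v_rel×d = (10)·(-21) − (0)·(-3) = -210
since m = R²·100 − (-210)²:  R² = (44100 + -39200) / 100 = 49
R = √49 = 7  ⇒  r_B = 7 − 2 = 5

rB=5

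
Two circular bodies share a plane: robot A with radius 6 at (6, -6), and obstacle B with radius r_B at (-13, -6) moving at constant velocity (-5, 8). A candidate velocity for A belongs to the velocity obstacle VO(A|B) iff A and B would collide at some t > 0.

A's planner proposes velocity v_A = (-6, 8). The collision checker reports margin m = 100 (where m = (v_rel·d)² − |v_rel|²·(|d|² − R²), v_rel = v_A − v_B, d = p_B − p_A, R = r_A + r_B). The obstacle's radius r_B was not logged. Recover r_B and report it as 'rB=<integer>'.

m = 100
d = (-19, 0);  v_rel = (-1, 0),  |v_rel|² = 1
v_rel×d = (-1)·(0) − (0)·(-19) = 0
since m = R²·1 − 0²:  R² = (0 + 100) / 1 = 100
R = √100 = 10  ⇒  r_B = 10 − 6 = 4

rB=4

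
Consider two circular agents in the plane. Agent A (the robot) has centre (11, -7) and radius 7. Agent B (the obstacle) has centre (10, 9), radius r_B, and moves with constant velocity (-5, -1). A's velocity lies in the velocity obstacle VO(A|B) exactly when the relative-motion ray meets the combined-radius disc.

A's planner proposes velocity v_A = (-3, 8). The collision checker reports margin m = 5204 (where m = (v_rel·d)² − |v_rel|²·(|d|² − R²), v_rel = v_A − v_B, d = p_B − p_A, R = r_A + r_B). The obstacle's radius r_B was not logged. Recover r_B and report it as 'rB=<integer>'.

m = 5204
d = (-1, 16);  v_rel = (2, 9),  |v_rel|² = 85
v_rel×d = (2)·(16) − (9)·(-1) = 41
since m = R²·85 − 41²:  R² = (1681 + 5204) / 85 = 81
R = √81 = 9  ⇒  r_B = 9 − 7 = 2

rB=2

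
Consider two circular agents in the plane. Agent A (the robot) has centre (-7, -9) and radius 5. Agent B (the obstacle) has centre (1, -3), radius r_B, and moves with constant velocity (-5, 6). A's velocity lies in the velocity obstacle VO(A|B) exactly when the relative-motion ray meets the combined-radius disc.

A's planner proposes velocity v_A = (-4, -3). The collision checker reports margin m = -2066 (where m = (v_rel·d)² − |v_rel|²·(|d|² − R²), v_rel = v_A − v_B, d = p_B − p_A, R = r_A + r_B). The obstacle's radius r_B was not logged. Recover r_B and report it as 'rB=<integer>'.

m = -2066
d = (8, 6);  v_rel = (1, -9),  |v_rel|² = 82
v_rel×d = (1)·(6) − (-9)·(8) = 78
since m = R²·82 − 78²:  R² = (6084 + -2066) / 82 = 49
R = √49 = 7  ⇒  r_B = 7 − 5 = 2

rB=2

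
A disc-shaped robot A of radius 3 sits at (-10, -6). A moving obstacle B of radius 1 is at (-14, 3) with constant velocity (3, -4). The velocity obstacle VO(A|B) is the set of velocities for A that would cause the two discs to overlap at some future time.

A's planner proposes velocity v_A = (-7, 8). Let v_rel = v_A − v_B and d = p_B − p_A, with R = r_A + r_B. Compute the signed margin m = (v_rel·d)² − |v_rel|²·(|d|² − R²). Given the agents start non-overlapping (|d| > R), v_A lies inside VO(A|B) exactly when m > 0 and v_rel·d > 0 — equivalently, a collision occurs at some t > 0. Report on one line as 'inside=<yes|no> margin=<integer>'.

d = (-4, 9),  |d|² = 97;  R = 3+1 = 4,  c = 97−4² = 81
v_rel = (-10, 12),  |v_rel|² = 244;  v_rel·d = (-10)·(-4) + (12)·(9) = 148
244·t² − 296·t + 81 = 0  ⇒  m = 148² − 244·81 = 2140
m = 2140 > 0,  v_rel·d = 148 > 0  ⇒  inside

inside=yes margin=2140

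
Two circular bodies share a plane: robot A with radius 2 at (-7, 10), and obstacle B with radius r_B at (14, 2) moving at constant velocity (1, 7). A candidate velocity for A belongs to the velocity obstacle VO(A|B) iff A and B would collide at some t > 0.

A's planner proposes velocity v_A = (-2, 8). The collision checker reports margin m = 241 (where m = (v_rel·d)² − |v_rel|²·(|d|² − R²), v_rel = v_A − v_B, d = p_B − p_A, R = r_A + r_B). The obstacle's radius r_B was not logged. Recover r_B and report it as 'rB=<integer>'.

m = 241
d = (21, -8);  v_rel = (-3, 1),  |v_rel|² = 10
v_rel×d = (-3)·(-8) − (1)·(21) = 3
since m = R²·10 − 3²:  R² = (9 + 241) / 10 = 25
R = √25 = 5  ⇒  r_B = 5 − 2 = 3

rB=3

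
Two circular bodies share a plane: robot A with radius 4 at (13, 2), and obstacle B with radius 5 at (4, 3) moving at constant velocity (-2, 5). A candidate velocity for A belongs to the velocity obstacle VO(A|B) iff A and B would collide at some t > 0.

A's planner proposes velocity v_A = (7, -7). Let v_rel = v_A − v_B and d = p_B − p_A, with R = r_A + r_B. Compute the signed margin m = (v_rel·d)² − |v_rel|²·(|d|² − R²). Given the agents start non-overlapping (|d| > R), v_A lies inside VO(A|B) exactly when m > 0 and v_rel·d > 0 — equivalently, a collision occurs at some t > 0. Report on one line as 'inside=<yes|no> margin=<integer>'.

d = (-9, 1),  |d|² = 82;  R = 4+5 = 9,  c = 82−9² = 1
v_rel = (9, -12),  |v_rel|² = 225;  v_rel·d = (9)·(-9) + (-12)·(1) = -93
225·t² + 186·t + 1 = 0  ⇒  m = (-93)² − 225·1 = 8424
m = 8424 > 0,  v_rel·d = -93 < 0  ⇒  outside

inside=no margin=8424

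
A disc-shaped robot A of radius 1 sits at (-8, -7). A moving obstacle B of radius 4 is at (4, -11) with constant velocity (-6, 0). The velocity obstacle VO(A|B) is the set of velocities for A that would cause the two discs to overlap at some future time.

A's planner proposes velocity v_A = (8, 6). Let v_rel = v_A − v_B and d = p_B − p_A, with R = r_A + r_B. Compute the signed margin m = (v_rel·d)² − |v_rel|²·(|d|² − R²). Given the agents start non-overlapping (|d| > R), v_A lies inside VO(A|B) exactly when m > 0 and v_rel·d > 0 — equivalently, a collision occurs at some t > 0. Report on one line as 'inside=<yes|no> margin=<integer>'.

d = (12, -4),  |d|² = 160;  R = 1+4 = 5,  c = 160−5² = 135
v_rel = (14, 6),  |v_rel|² = 232;  v_rel·d = (14)·(12) + (6)·(-4) = 144
232·t² − 288·t + 135 = 0  ⇒  m = 144² − 232·135 = -10584
m = -10584 < 0,  v_rel·d = 144 > 0  ⇒  outside

inside=no margin=-10584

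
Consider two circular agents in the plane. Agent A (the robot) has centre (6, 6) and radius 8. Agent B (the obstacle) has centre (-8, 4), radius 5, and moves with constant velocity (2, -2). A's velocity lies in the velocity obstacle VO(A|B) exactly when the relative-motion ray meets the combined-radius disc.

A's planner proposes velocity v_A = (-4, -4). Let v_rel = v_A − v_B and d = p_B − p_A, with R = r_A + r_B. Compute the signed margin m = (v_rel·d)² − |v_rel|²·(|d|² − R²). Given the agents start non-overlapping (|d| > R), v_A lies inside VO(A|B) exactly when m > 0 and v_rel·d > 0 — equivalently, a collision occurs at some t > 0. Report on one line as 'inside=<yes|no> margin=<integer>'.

d = (-14, -2),  |d|² = 200;  R = 8+5 = 13,  c = 200−13² = 31
v_rel = (-6, -2),  |v_rel|² = 40;  v_rel·d = (-6)·(-14) + (-2)·(-2) = 88
40·t² − 176·t + 31 = 0  ⇒  m = 88² − 40·31 = 6504
m = 6504 > 0,  v_rel·d = 88 > 0  ⇒  inside

inside=yes margin=6504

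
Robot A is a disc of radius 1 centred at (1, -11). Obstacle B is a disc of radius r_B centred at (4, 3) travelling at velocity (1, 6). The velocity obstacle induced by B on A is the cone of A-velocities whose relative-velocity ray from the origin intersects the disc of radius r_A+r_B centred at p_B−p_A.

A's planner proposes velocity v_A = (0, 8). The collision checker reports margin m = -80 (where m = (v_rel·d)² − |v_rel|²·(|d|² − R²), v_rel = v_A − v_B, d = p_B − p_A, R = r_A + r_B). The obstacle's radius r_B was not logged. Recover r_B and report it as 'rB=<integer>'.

m = -80
d = (3, 14);  v_rel = (-1, 2),  |v_rel|² = 5
v_rel×d = (-1)·(14) − (2)·(3) = -20
since m = R²·5 − (-20)²:  R² = (400 + -80) / 5 = 64
R = √64 = 8  ⇒  r_B = 8 − 1 = 7

rB=7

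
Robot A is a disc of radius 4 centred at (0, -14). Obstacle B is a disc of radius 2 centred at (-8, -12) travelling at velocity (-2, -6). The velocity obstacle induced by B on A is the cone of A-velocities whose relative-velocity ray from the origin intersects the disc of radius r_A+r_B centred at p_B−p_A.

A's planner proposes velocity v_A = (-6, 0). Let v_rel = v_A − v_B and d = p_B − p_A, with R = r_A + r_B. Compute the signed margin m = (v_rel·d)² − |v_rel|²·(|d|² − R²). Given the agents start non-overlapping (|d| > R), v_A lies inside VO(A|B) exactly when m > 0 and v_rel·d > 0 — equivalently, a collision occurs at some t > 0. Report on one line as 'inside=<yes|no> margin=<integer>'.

d = (-8, 2),  |d|² = 68;  R = 4+2 = 6,  c = 68−6² = 32
v_rel = (-4, 6),  |v_rel|² = 52;  v_rel·d = (-4)·(-8) + (6)·(2) = 44
52·t² − 88·t + 32 = 0  ⇒  m = 44² − 52·32 = 272
m = 272 > 0,  v_rel·d = 44 > 0  ⇒  inside

inside=yes margin=272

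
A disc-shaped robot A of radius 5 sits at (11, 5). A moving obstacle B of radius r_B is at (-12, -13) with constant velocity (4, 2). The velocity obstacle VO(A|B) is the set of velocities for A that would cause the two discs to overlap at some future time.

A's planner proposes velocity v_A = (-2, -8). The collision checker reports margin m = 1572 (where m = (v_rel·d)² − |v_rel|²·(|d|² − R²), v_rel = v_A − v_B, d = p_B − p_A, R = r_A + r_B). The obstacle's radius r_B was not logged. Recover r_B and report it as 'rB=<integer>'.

m = 1572
d = (-23, -18);  v_rel = (-6, -10),  |v_rel|² = 136
v_rel×d = (-6)·(-18) − (-10)·(-23) = -122
since m = R²·136 − (-122)²:  R² = (14884 + 1572) / 136 = 121
R = √121 = 11  ⇒  r_B = 11 − 5 = 6

rB=6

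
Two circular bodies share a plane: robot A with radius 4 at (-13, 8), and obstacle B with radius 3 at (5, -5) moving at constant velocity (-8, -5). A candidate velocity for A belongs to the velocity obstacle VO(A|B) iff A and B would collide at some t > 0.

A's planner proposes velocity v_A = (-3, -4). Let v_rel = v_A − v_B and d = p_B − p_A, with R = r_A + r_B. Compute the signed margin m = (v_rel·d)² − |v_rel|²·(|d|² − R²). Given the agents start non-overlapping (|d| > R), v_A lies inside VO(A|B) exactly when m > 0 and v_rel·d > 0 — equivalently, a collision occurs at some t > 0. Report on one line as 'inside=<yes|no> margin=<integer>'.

d = (18, -13),  |d|² = 493;  R = 4+3 = 7,  c = 493−7² = 444
v_rel = (5, 1),  |v_rel|² = 26;  v_rel·d = (5)·(18) + (1)·(-13) = 77
26·t² − 154·t + 444 = 0  ⇒  m = 77² − 26·444 = -5615
m = -5615 < 0,  v_rel·d = 77 > 0  ⇒  outside

inside=no margin=-5615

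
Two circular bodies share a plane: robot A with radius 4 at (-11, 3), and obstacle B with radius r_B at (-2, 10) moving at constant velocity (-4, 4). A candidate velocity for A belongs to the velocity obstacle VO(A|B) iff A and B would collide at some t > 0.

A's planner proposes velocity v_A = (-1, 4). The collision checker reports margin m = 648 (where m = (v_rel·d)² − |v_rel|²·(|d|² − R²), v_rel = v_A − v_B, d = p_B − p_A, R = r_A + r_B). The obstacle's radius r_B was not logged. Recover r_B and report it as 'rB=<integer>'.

m = 648
d = (9, 7);  v_rel = (3, 0),  |v_rel|² = 9
v_rel×d = (3)·(7) − (0)·(9) = 21
since m = R²·9 − 21²:  R² = (441 + 648) / 9 = 121
R = √121 = 11  ⇒  r_B = 11 − 4 = 7

rB=7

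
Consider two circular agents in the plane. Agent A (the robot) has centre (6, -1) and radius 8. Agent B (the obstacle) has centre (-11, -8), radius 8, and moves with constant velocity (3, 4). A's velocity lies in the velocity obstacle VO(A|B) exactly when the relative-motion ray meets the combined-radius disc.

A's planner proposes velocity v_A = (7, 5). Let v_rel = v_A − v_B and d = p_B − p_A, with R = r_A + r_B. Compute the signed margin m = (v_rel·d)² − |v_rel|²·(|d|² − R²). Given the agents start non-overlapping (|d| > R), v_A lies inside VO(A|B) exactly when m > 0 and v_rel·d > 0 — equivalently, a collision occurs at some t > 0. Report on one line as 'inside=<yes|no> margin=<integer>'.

d = (-17, -7),  |d|² = 338;  R = 8+8 = 16,  c = 338−16² = 82
v_rel = (4, 1),  |v_rel|² = 17;  v_rel·d = (4)·(-17) + (1)·(-7) = -75
17·t² + 150·t + 82 = 0  ⇒  m = (-75)² − 17·82 = 4231
m = 4231 > 0,  v_rel·d = -75 < 0  ⇒  outside

inside=no margin=4231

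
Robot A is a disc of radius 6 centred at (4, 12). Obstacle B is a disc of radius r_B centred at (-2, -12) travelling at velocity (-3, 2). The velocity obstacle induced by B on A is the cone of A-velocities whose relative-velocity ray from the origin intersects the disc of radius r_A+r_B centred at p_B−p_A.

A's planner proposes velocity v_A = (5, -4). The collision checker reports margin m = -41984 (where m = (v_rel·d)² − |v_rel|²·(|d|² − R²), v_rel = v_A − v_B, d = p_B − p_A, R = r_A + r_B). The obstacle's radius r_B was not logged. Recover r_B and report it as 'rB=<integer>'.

m = -41984
d = (-6, -24);  v_rel = (8, -6),  |v_rel|² = 100
v_rel×d = (8)·(-24) − (-6)·(-6) = -228
since m = R²·100 − (-228)²:  R² = (51984 + -41984) / 100 = 100
R = √100 = 10  ⇒  r_B = 10 − 6 = 4

rB=4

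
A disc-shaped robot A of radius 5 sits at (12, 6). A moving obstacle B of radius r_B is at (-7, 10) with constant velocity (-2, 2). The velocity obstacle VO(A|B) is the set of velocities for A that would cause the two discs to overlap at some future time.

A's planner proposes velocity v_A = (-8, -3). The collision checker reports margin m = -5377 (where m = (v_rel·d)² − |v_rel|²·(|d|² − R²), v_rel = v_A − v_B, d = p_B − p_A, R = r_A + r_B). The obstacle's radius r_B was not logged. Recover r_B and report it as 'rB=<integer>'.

m = -5377
d = (-19, 4);  v_rel = (-6, -5),  |v_rel|² = 61
v_rel×d = (-6)·(4) − (-5)·(-19) = -119
since m = R²·61 − (-119)²:  R² = (14161 + -5377) / 61 = 144
R = √144 = 12  ⇒  r_B = 12 − 5 = 7

rB=7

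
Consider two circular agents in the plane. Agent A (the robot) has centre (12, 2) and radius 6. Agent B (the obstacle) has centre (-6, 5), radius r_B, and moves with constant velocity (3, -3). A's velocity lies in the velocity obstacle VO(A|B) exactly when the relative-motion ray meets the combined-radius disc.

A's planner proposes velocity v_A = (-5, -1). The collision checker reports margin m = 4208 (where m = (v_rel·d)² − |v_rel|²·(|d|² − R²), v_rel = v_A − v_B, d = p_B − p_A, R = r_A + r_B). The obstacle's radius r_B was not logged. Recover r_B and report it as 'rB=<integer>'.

m = 4208
d = (-18, 3);  v_rel = (-8, 2),  |v_rel|² = 68
v_rel×d = (-8)·(3) − (2)·(-18) = 12
since m = R²·68 − 12²:  R² = (144 + 4208) / 68 = 64
R = √64 = 8  ⇒  r_B = 8 − 6 = 2

rB=2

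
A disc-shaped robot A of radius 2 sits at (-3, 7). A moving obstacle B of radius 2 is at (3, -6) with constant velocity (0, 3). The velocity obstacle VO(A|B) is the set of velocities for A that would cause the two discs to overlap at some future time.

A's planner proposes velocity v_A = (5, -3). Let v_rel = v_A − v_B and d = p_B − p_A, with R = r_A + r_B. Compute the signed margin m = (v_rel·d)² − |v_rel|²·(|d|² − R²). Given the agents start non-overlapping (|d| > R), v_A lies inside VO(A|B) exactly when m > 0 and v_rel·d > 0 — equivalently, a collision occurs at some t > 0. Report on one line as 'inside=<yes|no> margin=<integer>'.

d = (6, -13),  |d|² = 205;  R = 2+2 = 4,  c = 205−4² = 189
v_rel = (5, -6),  |v_rel|² = 61;  v_rel·d = (5)·(6) + (-6)·(-13) = 108
61·t² − 216·t + 189 = 0  ⇒  m = 108² − 61·189 = 135
m = 135 > 0,  v_rel·d = 108 > 0  ⇒  inside

inside=yes margin=135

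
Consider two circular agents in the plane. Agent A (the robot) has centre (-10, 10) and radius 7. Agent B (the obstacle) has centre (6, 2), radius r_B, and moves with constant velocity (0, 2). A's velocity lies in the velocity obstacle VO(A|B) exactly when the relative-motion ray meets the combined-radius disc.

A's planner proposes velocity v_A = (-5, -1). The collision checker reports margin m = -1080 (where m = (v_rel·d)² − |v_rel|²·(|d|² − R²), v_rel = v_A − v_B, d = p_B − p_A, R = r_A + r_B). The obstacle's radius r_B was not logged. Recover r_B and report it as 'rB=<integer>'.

m = -1080
d = (16, -8);  v_rel = (-5, -3),  |v_rel|² = 34
v_rel×d = (-5)·(-8) − (-3)·(16) = 88
since m = R²·34 − 88²:  R² = (7744 + -1080) / 34 = 196
R = √196 = 14  ⇒  r_B = 14 − 7 = 7

rB=7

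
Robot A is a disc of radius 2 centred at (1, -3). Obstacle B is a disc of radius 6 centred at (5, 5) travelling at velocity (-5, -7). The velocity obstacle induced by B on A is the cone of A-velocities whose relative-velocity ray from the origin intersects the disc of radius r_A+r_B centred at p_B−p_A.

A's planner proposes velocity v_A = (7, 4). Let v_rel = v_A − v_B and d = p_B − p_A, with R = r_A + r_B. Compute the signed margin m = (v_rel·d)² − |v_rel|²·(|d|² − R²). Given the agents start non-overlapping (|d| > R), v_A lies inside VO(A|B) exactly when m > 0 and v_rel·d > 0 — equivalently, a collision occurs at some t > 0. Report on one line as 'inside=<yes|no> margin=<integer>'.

d = (4, 8),  |d|² = 80;  R = 2+6 = 8,  c = 80−8² = 16
v_rel = (12, 11),  |v_rel|² = 265;  v_rel·d = (12)·(4) + (11)·(8) = 136
265·t² − 272·t + 16 = 0  ⇒  m = 136² − 265·16 = 14256
m = 14256 > 0,  v_rel·d = 136 > 0  ⇒  inside

inside=yes margin=14256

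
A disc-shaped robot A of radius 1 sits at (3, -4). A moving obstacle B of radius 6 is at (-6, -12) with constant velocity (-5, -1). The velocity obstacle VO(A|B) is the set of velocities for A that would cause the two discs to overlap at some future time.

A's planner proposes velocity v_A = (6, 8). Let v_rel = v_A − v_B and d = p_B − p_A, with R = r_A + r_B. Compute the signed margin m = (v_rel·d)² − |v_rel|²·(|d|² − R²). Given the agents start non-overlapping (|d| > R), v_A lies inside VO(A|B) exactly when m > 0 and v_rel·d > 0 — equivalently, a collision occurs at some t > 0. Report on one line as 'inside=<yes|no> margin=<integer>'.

d = (-9, -8),  |d|² = 145;  R = 1+6 = 7,  c = 145−7² = 96
v_rel = (11, 9),  |v_rel|² = 202;  v_rel·d = (11)·(-9) + (9)·(-8) = -171
202·t² + 342·t + 96 = 0  ⇒  m = (-171)² − 202·96 = 9849
m = 9849 > 0,  v_rel·d = -171 < 0  ⇒  outside

inside=no margin=9849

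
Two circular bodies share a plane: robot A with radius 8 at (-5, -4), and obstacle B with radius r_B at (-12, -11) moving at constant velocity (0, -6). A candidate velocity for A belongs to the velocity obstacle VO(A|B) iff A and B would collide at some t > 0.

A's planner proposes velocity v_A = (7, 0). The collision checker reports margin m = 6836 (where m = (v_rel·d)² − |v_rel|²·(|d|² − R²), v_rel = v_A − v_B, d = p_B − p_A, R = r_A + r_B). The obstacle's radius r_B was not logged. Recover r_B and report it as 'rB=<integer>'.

m = 6836
d = (-7, -7);  v_rel = (7, 6),  |v_rel|² = 85
v_rel×d = (7)·(-7) − (6)·(-7) = -7
since m = R²·85 − (-7)²:  R² = (49 + 6836) / 85 = 81
R = √81 = 9  ⇒  r_B = 9 − 8 = 1

rB=1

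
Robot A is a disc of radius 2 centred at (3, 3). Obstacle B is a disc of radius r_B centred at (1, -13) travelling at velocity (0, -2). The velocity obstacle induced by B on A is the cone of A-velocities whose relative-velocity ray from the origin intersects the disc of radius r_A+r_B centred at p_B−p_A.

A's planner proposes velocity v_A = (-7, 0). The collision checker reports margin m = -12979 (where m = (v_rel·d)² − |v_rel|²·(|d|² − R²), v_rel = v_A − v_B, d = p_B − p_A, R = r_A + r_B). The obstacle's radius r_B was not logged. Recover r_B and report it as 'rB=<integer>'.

m = -12979
d = (-2, -16);  v_rel = (-7, 2),  |v_rel|² = 53
v_rel×d = (-7)·(-16) − (2)·(-2) = 116
since m = R²·53 − 116²:  R² = (13456 + -12979) / 53 = 9
R = √9 = 3  ⇒  r_B = 3 − 2 = 1

rB=1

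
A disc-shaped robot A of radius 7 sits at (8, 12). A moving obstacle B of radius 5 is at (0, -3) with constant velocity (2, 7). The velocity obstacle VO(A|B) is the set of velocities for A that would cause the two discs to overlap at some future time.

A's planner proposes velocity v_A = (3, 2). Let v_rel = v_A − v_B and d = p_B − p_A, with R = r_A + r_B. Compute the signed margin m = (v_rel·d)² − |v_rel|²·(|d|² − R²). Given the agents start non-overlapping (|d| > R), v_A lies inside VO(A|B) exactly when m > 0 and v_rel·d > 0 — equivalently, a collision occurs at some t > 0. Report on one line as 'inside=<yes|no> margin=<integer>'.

d = (-8, -15),  |d|² = 289;  R = 7+5 = 12,  c = 289−12² = 145
v_rel = (1, -5),  |v_rel|² = 26;  v_rel·d = (1)·(-8) + (-5)·(-15) = 67
26·t² − 134·t + 145 = 0  ⇒  m = 67² − 26·145 = 719
m = 719 > 0,  v_rel·d = 67 > 0  ⇒  inside

inside=yes margin=719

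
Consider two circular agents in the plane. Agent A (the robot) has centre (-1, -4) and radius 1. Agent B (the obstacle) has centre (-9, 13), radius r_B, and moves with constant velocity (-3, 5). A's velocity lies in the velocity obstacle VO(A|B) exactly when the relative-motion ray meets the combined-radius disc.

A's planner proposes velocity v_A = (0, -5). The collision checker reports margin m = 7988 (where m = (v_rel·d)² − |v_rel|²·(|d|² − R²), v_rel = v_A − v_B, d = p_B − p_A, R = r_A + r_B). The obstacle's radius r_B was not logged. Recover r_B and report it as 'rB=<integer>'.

m = 7988
d = (-8, 17);  v_rel = (3, -10),  |v_rel|² = 109
v_rel×d = (3)·(17) − (-10)·(-8) = -29
since m = R²·109 − (-29)²:  R² = (841 + 7988) / 109 = 81
R = √81 = 9  ⇒  r_B = 9 − 1 = 8

rB=8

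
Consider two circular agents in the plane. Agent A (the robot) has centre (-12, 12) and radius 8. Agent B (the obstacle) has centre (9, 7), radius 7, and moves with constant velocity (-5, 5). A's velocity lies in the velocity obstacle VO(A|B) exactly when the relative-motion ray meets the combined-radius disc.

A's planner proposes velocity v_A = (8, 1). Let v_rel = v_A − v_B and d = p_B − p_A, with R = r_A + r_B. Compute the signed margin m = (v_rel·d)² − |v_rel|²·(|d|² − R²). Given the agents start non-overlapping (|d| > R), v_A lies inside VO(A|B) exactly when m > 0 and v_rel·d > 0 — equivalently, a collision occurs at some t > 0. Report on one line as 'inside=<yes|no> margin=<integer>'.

d = (21, -5),  |d|² = 466;  R = 8+7 = 15,  c = 466−15² = 241
v_rel = (13, -4),  |v_rel|² = 185;  v_rel·d = (13)·(21) + (-4)·(-5) = 293
185·t² − 586·t + 241 = 0  ⇒  m = 293² − 185·241 = 41264
m = 41264 > 0,  v_rel·d = 293 > 0  ⇒  inside

inside=yes margin=41264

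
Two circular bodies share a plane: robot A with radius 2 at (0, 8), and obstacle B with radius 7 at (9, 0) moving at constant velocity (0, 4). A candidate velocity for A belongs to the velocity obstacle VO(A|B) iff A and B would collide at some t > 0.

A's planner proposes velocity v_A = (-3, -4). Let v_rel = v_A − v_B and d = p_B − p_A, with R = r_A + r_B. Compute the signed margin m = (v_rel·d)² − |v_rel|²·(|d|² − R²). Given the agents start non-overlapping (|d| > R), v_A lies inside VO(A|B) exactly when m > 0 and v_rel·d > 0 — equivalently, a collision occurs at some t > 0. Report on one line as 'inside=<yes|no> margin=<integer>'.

d = (9, -8),  |d|² = 145;  R = 2+7 = 9,  c = 145−9² = 64
v_rel = (-3, -8),  |v_rel|² = 73;  v_rel·d = (-3)·(9) + (-8)·(-8) = 37
73·t² − 74·t + 64 = 0  ⇒  m = 37² − 73·64 = -3303
m = -3303 < 0,  v_rel·d = 37 > 0  ⇒  outside

inside=no margin=-3303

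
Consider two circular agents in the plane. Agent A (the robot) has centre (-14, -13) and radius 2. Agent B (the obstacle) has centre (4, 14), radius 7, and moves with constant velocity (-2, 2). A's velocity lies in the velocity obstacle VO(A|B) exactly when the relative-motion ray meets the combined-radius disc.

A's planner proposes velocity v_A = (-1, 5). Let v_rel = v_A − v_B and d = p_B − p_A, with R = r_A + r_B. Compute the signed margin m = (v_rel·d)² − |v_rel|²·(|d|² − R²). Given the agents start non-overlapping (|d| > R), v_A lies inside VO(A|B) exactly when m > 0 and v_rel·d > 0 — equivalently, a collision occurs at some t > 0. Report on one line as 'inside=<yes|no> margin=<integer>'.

d = (18, 27),  |d|² = 1053;  R = 2+7 = 9,  c = 1053−9² = 972
v_rel = (1, 3),  |v_rel|² = 10;  v_rel·d = (1)·(18) + (3)·(27) = 99
10·t² − 198·t + 972 = 0  ⇒  m = 99² − 10·972 = 81
m = 81 > 0,  v_rel·d = 99 > 0  ⇒  inside

inside=yes margin=81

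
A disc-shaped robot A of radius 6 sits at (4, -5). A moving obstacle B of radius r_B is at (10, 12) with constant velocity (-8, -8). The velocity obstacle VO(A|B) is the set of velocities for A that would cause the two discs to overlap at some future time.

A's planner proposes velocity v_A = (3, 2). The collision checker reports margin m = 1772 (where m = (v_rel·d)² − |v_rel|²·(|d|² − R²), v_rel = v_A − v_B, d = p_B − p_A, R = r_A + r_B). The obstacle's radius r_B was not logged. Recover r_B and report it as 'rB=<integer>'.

m = 1772
d = (6, 17);  v_rel = (11, 10),  |v_rel|² = 221
v_rel×d = (11)·(17) − (10)·(6) = 127
since m = R²·221 − 127²:  R² = (16129 + 1772) / 221 = 81
R = √81 = 9  ⇒  r_B = 9 − 6 = 3

rB=3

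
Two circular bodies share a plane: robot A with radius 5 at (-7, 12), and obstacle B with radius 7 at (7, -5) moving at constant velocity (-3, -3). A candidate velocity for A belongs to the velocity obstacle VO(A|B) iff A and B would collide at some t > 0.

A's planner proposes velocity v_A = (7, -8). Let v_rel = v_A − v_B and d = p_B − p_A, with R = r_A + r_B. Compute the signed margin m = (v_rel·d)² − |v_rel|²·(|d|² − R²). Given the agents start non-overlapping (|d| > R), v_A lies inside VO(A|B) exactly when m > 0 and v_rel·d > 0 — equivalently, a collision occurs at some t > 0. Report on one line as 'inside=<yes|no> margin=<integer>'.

d = (14, -17),  |d|² = 485;  R = 5+7 = 12,  c = 485−12² = 341
v_rel = (10, -5),  |v_rel|² = 125;  v_rel·d = (10)·(14) + (-5)·(-17) = 225
125·t² − 450·t + 341 = 0  ⇒  m = 225² − 125·341 = 8000
m = 8000 > 0,  v_rel·d = 225 > 0  ⇒  inside

inside=yes margin=8000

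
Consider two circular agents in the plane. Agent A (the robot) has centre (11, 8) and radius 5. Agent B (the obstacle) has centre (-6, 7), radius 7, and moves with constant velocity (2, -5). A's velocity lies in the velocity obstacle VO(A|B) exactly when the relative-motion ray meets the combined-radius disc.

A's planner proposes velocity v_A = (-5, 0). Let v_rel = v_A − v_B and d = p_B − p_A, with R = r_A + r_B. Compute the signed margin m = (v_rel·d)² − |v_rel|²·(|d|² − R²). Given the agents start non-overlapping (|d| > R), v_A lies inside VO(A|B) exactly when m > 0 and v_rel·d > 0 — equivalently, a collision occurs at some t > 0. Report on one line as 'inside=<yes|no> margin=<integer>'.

d = (-17, -1),  |d|² = 290;  R = 5+7 = 12,  c = 290−12² = 146
v_rel = (-7, 5),  |v_rel|² = 74;  v_rel·d = (-7)·(-17) + (5)·(-1) = 114
74·t² − 228·t + 146 = 0  ⇒  m = 114² − 74·146 = 2192
m = 2192 > 0,  v_rel·d = 114 > 0  ⇒  inside

inside=yes margin=2192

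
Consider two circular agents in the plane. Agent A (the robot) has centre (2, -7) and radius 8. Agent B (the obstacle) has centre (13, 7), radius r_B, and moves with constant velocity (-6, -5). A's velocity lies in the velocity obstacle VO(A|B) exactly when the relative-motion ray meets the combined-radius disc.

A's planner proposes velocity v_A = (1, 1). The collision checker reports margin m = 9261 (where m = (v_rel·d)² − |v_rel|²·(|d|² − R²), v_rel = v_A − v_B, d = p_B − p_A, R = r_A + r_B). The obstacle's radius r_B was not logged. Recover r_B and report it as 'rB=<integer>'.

m = 9261
d = (11, 14);  v_rel = (7, 6),  |v_rel|² = 85
v_rel×d = (7)·(14) − (6)·(11) = 32
since m = R²·85 − 32²:  R² = (1024 + 9261) / 85 = 121
R = √121 = 11  ⇒  r_B = 11 − 8 = 3

rB=3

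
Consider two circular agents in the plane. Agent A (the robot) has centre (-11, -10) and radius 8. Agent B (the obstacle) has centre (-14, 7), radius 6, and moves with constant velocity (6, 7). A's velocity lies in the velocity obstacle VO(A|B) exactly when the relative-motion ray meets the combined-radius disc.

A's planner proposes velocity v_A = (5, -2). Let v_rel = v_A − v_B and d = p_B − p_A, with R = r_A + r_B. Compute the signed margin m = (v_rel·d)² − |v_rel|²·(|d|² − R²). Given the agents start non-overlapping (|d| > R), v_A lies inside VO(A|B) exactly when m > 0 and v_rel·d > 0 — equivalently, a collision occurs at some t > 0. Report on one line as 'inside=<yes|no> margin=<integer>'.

d = (-3, 17),  |d|² = 298;  R = 8+6 = 14,  c = 298−14² = 102
v_rel = (-1, -9),  |v_rel|² = 82;  v_rel·d = (-1)·(-3) + (-9)·(17) = -150
82·t² + 300·t + 102 = 0  ⇒  m = (-150)² − 82·102 = 14136
m = 14136 > 0,  v_rel·d = -150 < 0  ⇒  outside

inside=no margin=14136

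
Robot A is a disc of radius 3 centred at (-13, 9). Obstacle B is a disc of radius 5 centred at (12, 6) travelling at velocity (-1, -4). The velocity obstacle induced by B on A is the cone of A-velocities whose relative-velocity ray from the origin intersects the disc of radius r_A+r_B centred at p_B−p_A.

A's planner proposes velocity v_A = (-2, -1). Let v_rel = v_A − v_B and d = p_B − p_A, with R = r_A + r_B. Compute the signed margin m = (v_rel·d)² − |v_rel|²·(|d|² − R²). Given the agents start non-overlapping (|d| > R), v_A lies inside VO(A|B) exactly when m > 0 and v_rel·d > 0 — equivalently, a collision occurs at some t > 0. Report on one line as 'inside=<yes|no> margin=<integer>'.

d = (25, -3),  |d|² = 634;  R = 3+5 = 8,  c = 634−8² = 570
v_rel = (-1, 3),  |v_rel|² = 10;  v_rel·d = (-1)·(25) + (3)·(-3) = -34
10·t² + 68·t + 570 = 0  ⇒  m = (-34)² − 10·570 = -4544
m = -4544 < 0,  v_rel·d = -34 < 0  ⇒  outside

inside=no margin=-4544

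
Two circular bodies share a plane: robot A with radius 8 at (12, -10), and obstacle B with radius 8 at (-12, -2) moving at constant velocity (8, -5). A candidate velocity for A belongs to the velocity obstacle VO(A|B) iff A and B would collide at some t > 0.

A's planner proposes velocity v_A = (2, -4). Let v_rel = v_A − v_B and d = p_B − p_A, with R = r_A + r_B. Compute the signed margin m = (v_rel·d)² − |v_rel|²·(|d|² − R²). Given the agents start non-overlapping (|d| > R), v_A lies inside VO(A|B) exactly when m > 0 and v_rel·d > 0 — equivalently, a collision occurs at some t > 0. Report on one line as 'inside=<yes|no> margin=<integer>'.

d = (-24, 8),  |d|² = 640;  R = 8+8 = 16,  c = 640−16² = 384
v_rel = (-6, 1),  |v_rel|² = 37;  v_rel·d = (-6)·(-24) + (1)·(8) = 152
37·t² − 304·t + 384 = 0  ⇒  m = 152² − 37·384 = 8896
m = 8896 > 0,  v_rel·d = 152 > 0  ⇒  inside

inside=yes margin=8896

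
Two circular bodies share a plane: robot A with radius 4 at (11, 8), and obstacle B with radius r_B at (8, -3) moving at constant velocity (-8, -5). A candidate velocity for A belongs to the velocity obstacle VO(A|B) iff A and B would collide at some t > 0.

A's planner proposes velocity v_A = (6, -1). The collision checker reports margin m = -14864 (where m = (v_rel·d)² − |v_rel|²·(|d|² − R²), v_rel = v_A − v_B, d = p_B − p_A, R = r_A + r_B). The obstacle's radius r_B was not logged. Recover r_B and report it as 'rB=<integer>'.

m = -14864
d = (-3, -11);  v_rel = (14, 4),  |v_rel|² = 212
v_rel×d = (14)·(-11) − (4)·(-3) = -142
since m = R²·212 − (-142)²:  R² = (20164 + -14864) / 212 = 25
R = √25 = 5  ⇒  r_B = 5 − 4 = 1

rB=1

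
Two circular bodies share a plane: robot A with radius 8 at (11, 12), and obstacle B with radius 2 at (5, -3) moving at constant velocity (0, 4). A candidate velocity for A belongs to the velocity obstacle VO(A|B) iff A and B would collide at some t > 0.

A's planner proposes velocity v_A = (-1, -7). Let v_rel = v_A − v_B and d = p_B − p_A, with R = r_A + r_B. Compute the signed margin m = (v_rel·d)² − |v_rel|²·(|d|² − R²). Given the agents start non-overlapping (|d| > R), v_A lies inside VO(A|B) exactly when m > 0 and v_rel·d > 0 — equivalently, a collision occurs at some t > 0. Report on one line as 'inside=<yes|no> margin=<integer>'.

d = (-6, -15),  |d|² = 261;  R = 8+2 = 10,  c = 261−10² = 161
v_rel = (-1, -11),  |v_rel|² = 122;  v_rel·d = (-1)·(-6) + (-11)·(-15) = 171
122·t² − 342·t + 161 = 0  ⇒  m = 171² − 122·161 = 9599
m = 9599 > 0,  v_rel·d = 171 > 0  ⇒  inside

inside=yes margin=9599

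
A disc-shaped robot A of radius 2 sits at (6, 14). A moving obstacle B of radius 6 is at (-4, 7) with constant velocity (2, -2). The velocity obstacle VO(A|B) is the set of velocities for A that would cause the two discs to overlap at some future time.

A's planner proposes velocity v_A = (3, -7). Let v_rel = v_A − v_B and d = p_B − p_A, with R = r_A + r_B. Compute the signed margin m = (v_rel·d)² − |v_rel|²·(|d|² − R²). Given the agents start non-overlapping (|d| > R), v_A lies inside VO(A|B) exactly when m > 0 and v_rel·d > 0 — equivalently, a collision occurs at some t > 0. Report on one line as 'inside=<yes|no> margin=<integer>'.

d = (-10, -7),  |d|² = 149;  R = 2+6 = 8,  c = 149−8² = 85
v_rel = (1, -5),  |v_rel|² = 26;  v_rel·d = (1)·(-10) + (-5)·(-7) = 25
26·t² − 50·t + 85 = 0  ⇒  m = 25² − 26·85 = -1585
m = -1585 < 0,  v_rel·d = 25 > 0  ⇒  outside

inside=no margin=-1585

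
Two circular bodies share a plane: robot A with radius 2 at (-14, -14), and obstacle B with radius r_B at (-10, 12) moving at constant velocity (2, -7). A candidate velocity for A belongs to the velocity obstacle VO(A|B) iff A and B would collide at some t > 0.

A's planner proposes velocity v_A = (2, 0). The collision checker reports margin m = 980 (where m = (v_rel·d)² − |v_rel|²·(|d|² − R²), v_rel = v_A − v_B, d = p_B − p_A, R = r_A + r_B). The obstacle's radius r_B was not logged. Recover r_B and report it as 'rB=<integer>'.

m = 980
d = (4, 26);  v_rel = (0, 7),  |v_rel|² = 49
v_rel×d = (0)·(26) − (7)·(4) = -28
since m = R²·49 − (-28)²:  R² = (784 + 980) / 49 = 36
R = √36 = 6  ⇒  r_B = 6 − 2 = 4

rB=4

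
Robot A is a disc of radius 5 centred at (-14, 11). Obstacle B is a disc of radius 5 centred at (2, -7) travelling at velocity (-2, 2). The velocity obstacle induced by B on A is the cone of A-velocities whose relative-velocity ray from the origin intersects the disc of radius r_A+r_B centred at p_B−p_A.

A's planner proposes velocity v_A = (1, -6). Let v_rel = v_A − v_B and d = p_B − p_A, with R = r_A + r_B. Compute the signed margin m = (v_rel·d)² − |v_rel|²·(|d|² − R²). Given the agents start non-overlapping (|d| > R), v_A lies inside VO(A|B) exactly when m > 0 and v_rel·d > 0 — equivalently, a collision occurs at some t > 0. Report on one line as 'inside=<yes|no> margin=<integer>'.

d = (16, -18),  |d|² = 580;  R = 5+5 = 10,  c = 580−10² = 480
v_rel = (3, -8),  |v_rel|² = 73;  v_rel·d = (3)·(16) + (-8)·(-18) = 192
73·t² − 384·t + 480 = 0  ⇒  m = 192² − 73·480 = 1824
m = 1824 > 0,  v_rel·d = 192 > 0  ⇒  inside

inside=yes margin=1824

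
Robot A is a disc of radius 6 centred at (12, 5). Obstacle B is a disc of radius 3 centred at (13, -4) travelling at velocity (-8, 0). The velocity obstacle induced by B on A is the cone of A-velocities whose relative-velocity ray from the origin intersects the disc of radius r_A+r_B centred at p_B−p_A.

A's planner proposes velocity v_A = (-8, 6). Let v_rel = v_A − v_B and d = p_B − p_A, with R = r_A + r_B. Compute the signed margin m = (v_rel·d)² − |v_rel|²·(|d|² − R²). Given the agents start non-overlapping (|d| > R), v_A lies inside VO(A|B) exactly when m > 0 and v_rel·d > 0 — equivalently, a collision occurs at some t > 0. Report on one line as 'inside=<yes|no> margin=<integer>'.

d = (1, -9),  |d|² = 82;  R = 6+3 = 9,  c = 82−9² = 1
v_rel = (0, 6),  |v_rel|² = 36;  v_rel·d = (0)·(1) + (6)·(-9) = -54
36·t² + 108·t + 1 = 0  ⇒  m = (-54)² − 36·1 = 2880
m = 2880 > 0,  v_rel·d = -54 < 0  ⇒  outside

inside=no margin=2880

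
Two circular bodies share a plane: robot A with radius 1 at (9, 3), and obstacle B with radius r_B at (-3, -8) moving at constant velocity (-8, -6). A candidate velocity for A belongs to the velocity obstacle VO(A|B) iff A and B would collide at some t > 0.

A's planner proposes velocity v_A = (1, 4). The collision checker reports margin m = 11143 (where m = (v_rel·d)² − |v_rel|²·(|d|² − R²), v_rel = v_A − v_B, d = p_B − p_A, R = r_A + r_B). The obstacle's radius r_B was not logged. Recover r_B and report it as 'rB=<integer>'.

m = 11143
d = (-12, -11);  v_rel = (9, 10),  |v_rel|² = 181
v_rel×d = (9)·(-11) − (10)·(-12) = 21
since m = R²·181 − 21²:  R² = (441 + 11143) / 181 = 64
R = √64 = 8  ⇒  r_B = 8 − 1 = 7

rB=7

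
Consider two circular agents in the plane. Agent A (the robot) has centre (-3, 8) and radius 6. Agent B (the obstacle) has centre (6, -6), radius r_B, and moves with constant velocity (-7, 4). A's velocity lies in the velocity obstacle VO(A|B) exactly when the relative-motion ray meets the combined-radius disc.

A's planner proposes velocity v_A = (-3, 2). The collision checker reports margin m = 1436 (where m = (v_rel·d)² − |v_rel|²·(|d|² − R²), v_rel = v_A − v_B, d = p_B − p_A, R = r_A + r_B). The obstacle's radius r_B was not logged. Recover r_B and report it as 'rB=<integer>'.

m = 1436
d = (9, -14);  v_rel = (4, -2),  |v_rel|² = 20
v_rel×d = (4)·(-14) − (-2)·(9) = -38
since m = R²·20 − (-38)²:  R² = (1444 + 1436) / 20 = 144
R = √144 = 12  ⇒  r_B = 12 − 6 = 6

rB=6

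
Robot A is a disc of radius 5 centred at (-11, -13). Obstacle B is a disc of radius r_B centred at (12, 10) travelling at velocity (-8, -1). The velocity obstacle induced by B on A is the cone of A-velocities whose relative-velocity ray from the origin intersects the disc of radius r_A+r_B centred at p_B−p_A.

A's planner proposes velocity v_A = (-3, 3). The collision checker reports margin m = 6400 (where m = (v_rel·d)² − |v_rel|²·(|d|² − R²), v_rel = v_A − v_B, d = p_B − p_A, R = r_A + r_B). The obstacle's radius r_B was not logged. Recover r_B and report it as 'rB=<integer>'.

m = 6400
d = (23, 23);  v_rel = (5, 4),  |v_rel|² = 41
v_rel×d = (5)·(23) − (4)·(23) = 23
since m = R²·41 − 23²:  R² = (529 + 6400) / 41 = 169
R = √169 = 13  ⇒  r_B = 13 − 5 = 8

rB=8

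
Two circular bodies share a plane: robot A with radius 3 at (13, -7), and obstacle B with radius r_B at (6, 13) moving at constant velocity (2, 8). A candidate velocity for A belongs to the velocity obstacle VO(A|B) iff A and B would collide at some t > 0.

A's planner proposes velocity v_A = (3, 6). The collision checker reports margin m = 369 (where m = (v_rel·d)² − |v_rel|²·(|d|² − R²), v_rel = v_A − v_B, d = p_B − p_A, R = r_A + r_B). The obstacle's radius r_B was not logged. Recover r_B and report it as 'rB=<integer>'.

m = 369
d = (-7, 20);  v_rel = (1, -2),  |v_rel|² = 5
v_rel×d = (1)·(20) − (-2)·(-7) = 6
since m = R²·5 − 6²:  R² = (36 + 369) / 5 = 81
R = √81 = 9  ⇒  r_B = 9 − 3 = 6

rB=6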